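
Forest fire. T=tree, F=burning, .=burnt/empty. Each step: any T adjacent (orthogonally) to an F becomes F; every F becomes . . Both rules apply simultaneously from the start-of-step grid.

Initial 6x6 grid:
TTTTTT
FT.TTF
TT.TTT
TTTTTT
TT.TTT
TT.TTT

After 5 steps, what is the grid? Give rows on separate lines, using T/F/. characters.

Step 1: 6 trees catch fire, 2 burn out
  FTTTTF
  .F.TF.
  FT.TTF
  TTTTTT
  TT.TTT
  TT.TTT
Step 2: 7 trees catch fire, 6 burn out
  .FTTF.
  ...F..
  .F.TF.
  FTTTTF
  TT.TTT
  TT.TTT
Step 3: 7 trees catch fire, 7 burn out
  ..FF..
  ......
  ...F..
  .FTTF.
  FT.TTF
  TT.TTT
Step 4: 6 trees catch fire, 7 burn out
  ......
  ......
  ......
  ..FF..
  .F.TF.
  FT.TTF
Step 5: 3 trees catch fire, 6 burn out
  ......
  ......
  ......
  ......
  ...F..
  .F.TF.

......
......
......
......
...F..
.F.TF.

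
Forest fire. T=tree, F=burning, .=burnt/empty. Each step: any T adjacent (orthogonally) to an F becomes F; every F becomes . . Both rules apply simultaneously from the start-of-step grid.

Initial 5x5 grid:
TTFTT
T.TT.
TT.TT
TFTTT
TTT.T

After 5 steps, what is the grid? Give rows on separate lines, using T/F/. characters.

Step 1: 7 trees catch fire, 2 burn out
  TF.FT
  T.FT.
  TF.TT
  F.FTT
  TFT.T
Step 2: 7 trees catch fire, 7 burn out
  F...F
  T..F.
  F..TT
  ...FT
  F.F.T
Step 3: 3 trees catch fire, 7 burn out
  .....
  F....
  ...FT
  ....F
  ....T
Step 4: 2 trees catch fire, 3 burn out
  .....
  .....
  ....F
  .....
  ....F
Step 5: 0 trees catch fire, 2 burn out
  .....
  .....
  .....
  .....
  .....

.....
.....
.....
.....
.....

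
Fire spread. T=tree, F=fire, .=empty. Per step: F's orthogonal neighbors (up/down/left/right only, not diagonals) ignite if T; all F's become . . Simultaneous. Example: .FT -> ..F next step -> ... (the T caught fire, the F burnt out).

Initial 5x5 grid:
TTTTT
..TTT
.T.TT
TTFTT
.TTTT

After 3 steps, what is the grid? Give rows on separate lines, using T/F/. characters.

Step 1: 3 trees catch fire, 1 burn out
  TTTTT
  ..TTT
  .T.TT
  TF.FT
  .TFTT
Step 2: 6 trees catch fire, 3 burn out
  TTTTT
  ..TTT
  .F.FT
  F...F
  .F.FT
Step 3: 3 trees catch fire, 6 burn out
  TTTTT
  ..TFT
  ....F
  .....
  ....F

TTTTT
..TFT
....F
.....
....F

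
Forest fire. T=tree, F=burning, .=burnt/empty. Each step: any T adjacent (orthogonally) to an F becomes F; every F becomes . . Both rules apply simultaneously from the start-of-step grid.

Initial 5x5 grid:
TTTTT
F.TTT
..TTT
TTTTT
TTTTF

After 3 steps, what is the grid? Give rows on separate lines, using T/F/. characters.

Step 1: 3 trees catch fire, 2 burn out
  FTTTT
  ..TTT
  ..TTT
  TTTTF
  TTTF.
Step 2: 4 trees catch fire, 3 burn out
  .FTTT
  ..TTT
  ..TTF
  TTTF.
  TTF..
Step 3: 5 trees catch fire, 4 burn out
  ..FTT
  ..TTF
  ..TF.
  TTF..
  TF...

..FTT
..TTF
..TF.
TTF..
TF...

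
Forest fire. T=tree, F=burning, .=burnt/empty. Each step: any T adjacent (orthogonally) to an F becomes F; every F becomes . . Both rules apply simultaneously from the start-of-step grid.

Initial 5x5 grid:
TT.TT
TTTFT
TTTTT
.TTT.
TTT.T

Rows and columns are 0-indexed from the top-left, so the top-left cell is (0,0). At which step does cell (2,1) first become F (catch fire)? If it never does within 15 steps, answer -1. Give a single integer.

Step 1: cell (2,1)='T' (+4 fires, +1 burnt)
Step 2: cell (2,1)='T' (+5 fires, +4 burnt)
Step 3: cell (2,1)='F' (+4 fires, +5 burnt)
  -> target ignites at step 3
Step 4: cell (2,1)='.' (+4 fires, +4 burnt)
Step 5: cell (2,1)='.' (+1 fires, +4 burnt)
Step 6: cell (2,1)='.' (+1 fires, +1 burnt)
Step 7: cell (2,1)='.' (+0 fires, +1 burnt)
  fire out at step 7

3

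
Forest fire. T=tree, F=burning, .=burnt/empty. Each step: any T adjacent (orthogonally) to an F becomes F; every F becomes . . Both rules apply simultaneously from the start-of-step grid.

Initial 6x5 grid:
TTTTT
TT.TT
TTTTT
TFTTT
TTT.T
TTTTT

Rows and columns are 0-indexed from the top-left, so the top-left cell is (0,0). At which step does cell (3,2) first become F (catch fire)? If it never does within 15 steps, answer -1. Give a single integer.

Step 1: cell (3,2)='F' (+4 fires, +1 burnt)
  -> target ignites at step 1
Step 2: cell (3,2)='.' (+7 fires, +4 burnt)
Step 3: cell (3,2)='.' (+6 fires, +7 burnt)
Step 4: cell (3,2)='.' (+6 fires, +6 burnt)
Step 5: cell (3,2)='.' (+3 fires, +6 burnt)
Step 6: cell (3,2)='.' (+1 fires, +3 burnt)
Step 7: cell (3,2)='.' (+0 fires, +1 burnt)
  fire out at step 7

1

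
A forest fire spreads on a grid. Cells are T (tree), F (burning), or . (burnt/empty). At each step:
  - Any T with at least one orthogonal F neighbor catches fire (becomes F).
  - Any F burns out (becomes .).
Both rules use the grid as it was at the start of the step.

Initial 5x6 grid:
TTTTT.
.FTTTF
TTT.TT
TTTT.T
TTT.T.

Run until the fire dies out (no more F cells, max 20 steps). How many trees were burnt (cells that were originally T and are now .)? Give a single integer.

Step 1: +5 fires, +2 burnt (F count now 5)
Step 2: +9 fires, +5 burnt (F count now 9)
Step 3: +4 fires, +9 burnt (F count now 4)
Step 4: +3 fires, +4 burnt (F count now 3)
Step 5: +0 fires, +3 burnt (F count now 0)
Fire out after step 5
Initially T: 22, now '.': 29
Total burnt (originally-T cells now '.'): 21

Answer: 21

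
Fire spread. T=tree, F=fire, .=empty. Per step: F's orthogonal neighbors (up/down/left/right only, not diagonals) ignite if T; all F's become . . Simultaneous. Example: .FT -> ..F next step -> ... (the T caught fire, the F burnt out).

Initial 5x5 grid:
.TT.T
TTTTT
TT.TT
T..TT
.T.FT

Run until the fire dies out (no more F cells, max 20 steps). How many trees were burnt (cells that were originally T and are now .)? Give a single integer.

Step 1: +2 fires, +1 burnt (F count now 2)
Step 2: +2 fires, +2 burnt (F count now 2)
Step 3: +2 fires, +2 burnt (F count now 2)
Step 4: +2 fires, +2 burnt (F count now 2)
Step 5: +3 fires, +2 burnt (F count now 3)
Step 6: +3 fires, +3 burnt (F count now 3)
Step 7: +1 fires, +3 burnt (F count now 1)
Step 8: +1 fires, +1 burnt (F count now 1)
Step 9: +0 fires, +1 burnt (F count now 0)
Fire out after step 9
Initially T: 17, now '.': 24
Total burnt (originally-T cells now '.'): 16

Answer: 16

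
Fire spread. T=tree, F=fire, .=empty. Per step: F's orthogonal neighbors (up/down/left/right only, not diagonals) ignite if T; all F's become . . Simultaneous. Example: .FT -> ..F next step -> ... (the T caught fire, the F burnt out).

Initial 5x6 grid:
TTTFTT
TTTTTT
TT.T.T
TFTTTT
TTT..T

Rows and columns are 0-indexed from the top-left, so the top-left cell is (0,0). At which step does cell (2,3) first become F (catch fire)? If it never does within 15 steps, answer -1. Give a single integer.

Step 1: cell (2,3)='T' (+7 fires, +2 burnt)
Step 2: cell (2,3)='F' (+10 fires, +7 burnt)
  -> target ignites at step 2
Step 3: cell (2,3)='.' (+4 fires, +10 burnt)
Step 4: cell (2,3)='.' (+2 fires, +4 burnt)
Step 5: cell (2,3)='.' (+1 fires, +2 burnt)
Step 6: cell (2,3)='.' (+0 fires, +1 burnt)
  fire out at step 6

2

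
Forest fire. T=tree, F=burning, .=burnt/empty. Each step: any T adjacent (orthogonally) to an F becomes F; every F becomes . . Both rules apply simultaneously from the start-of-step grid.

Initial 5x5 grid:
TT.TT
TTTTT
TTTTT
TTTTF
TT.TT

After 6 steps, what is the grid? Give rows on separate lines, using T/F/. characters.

Step 1: 3 trees catch fire, 1 burn out
  TT.TT
  TTTTT
  TTTTF
  TTTF.
  TT.TF
Step 2: 4 trees catch fire, 3 burn out
  TT.TT
  TTTTF
  TTTF.
  TTF..
  TT.F.
Step 3: 4 trees catch fire, 4 burn out
  TT.TF
  TTTF.
  TTF..
  TF...
  TT...
Step 4: 5 trees catch fire, 4 burn out
  TT.F.
  TTF..
  TF...
  F....
  TF...
Step 5: 3 trees catch fire, 5 burn out
  TT...
  TF...
  F....
  .....
  F....
Step 6: 2 trees catch fire, 3 burn out
  TF...
  F....
  .....
  .....
  .....

TF...
F....
.....
.....
.....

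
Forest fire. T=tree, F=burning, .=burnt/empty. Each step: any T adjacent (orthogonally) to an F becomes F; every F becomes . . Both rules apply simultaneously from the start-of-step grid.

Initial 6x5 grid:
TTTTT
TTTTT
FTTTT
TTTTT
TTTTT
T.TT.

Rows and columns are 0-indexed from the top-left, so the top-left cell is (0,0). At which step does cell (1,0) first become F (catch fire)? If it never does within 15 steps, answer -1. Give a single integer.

Step 1: cell (1,0)='F' (+3 fires, +1 burnt)
  -> target ignites at step 1
Step 2: cell (1,0)='.' (+5 fires, +3 burnt)
Step 3: cell (1,0)='.' (+6 fires, +5 burnt)
Step 4: cell (1,0)='.' (+5 fires, +6 burnt)
Step 5: cell (1,0)='.' (+5 fires, +5 burnt)
Step 6: cell (1,0)='.' (+3 fires, +5 burnt)
Step 7: cell (1,0)='.' (+0 fires, +3 burnt)
  fire out at step 7

1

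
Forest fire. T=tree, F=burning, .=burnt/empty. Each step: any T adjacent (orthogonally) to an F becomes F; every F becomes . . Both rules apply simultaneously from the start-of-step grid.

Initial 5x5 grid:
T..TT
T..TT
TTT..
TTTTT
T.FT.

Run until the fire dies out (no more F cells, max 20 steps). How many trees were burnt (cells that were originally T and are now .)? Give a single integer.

Step 1: +2 fires, +1 burnt (F count now 2)
Step 2: +3 fires, +2 burnt (F count now 3)
Step 3: +3 fires, +3 burnt (F count now 3)
Step 4: +2 fires, +3 burnt (F count now 2)
Step 5: +1 fires, +2 burnt (F count now 1)
Step 6: +1 fires, +1 burnt (F count now 1)
Step 7: +0 fires, +1 burnt (F count now 0)
Fire out after step 7
Initially T: 16, now '.': 21
Total burnt (originally-T cells now '.'): 12

Answer: 12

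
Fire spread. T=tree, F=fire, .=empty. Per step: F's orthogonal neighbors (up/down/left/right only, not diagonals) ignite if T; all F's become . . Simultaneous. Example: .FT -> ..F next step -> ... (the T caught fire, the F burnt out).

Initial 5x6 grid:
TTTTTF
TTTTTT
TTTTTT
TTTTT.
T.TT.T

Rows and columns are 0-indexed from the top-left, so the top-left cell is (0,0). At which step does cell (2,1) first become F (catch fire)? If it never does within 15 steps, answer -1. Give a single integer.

Step 1: cell (2,1)='T' (+2 fires, +1 burnt)
Step 2: cell (2,1)='T' (+3 fires, +2 burnt)
Step 3: cell (2,1)='T' (+3 fires, +3 burnt)
Step 4: cell (2,1)='T' (+4 fires, +3 burnt)
Step 5: cell (2,1)='T' (+4 fires, +4 burnt)
Step 6: cell (2,1)='F' (+4 fires, +4 burnt)
  -> target ignites at step 6
Step 7: cell (2,1)='.' (+3 fires, +4 burnt)
Step 8: cell (2,1)='.' (+1 fires, +3 burnt)
Step 9: cell (2,1)='.' (+1 fires, +1 burnt)
Step 10: cell (2,1)='.' (+0 fires, +1 burnt)
  fire out at step 10

6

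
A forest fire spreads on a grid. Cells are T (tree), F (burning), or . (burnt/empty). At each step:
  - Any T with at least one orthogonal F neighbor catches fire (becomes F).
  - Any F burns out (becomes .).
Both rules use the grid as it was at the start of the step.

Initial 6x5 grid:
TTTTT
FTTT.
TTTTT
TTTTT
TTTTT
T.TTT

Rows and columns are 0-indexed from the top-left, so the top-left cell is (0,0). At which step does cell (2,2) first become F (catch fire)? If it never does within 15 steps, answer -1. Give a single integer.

Step 1: cell (2,2)='T' (+3 fires, +1 burnt)
Step 2: cell (2,2)='T' (+4 fires, +3 burnt)
Step 3: cell (2,2)='F' (+5 fires, +4 burnt)
  -> target ignites at step 3
Step 4: cell (2,2)='.' (+5 fires, +5 burnt)
Step 5: cell (2,2)='.' (+4 fires, +5 burnt)
Step 6: cell (2,2)='.' (+3 fires, +4 burnt)
Step 7: cell (2,2)='.' (+2 fires, +3 burnt)
Step 8: cell (2,2)='.' (+1 fires, +2 burnt)
Step 9: cell (2,2)='.' (+0 fires, +1 burnt)
  fire out at step 9

3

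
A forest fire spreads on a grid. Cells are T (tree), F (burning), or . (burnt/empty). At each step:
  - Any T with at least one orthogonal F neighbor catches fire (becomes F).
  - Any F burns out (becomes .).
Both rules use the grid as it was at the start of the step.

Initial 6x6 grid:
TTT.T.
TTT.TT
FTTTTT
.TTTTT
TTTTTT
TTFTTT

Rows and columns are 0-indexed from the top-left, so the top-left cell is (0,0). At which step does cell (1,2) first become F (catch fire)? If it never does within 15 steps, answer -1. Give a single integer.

Step 1: cell (1,2)='T' (+5 fires, +2 burnt)
Step 2: cell (1,2)='T' (+9 fires, +5 burnt)
Step 3: cell (1,2)='F' (+7 fires, +9 burnt)
  -> target ignites at step 3
Step 4: cell (1,2)='.' (+4 fires, +7 burnt)
Step 5: cell (1,2)='.' (+3 fires, +4 burnt)
Step 6: cell (1,2)='.' (+2 fires, +3 burnt)
Step 7: cell (1,2)='.' (+0 fires, +2 burnt)
  fire out at step 7

3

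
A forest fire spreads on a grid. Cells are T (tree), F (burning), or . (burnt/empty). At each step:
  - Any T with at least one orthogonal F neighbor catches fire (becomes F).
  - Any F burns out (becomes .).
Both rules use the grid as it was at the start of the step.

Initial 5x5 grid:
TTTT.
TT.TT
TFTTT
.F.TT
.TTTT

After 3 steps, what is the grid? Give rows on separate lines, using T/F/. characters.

Step 1: 4 trees catch fire, 2 burn out
  TTTT.
  TF.TT
  F.FTT
  ...TT
  .FTTT
Step 2: 4 trees catch fire, 4 burn out
  TFTT.
  F..TT
  ...FT
  ...TT
  ..FTT
Step 3: 6 trees catch fire, 4 burn out
  F.FT.
  ...FT
  ....F
  ...FT
  ...FT

F.FT.
...FT
....F
...FT
...FT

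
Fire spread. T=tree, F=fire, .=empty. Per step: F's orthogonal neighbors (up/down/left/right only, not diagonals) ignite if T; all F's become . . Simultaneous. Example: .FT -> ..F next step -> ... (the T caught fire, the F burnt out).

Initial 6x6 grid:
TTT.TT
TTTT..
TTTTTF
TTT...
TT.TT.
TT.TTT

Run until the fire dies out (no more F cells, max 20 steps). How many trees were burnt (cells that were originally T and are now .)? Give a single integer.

Step 1: +1 fires, +1 burnt (F count now 1)
Step 2: +1 fires, +1 burnt (F count now 1)
Step 3: +2 fires, +1 burnt (F count now 2)
Step 4: +3 fires, +2 burnt (F count now 3)
Step 5: +4 fires, +3 burnt (F count now 4)
Step 6: +4 fires, +4 burnt (F count now 4)
Step 7: +3 fires, +4 burnt (F count now 3)
Step 8: +1 fires, +3 burnt (F count now 1)
Step 9: +0 fires, +1 burnt (F count now 0)
Fire out after step 9
Initially T: 26, now '.': 29
Total burnt (originally-T cells now '.'): 19

Answer: 19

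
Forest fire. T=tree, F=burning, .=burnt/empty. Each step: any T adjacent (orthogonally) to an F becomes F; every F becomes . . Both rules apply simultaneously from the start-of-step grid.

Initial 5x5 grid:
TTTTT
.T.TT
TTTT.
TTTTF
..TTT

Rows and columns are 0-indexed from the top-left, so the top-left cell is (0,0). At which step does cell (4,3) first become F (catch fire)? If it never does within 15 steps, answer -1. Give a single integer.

Step 1: cell (4,3)='T' (+2 fires, +1 burnt)
Step 2: cell (4,3)='F' (+3 fires, +2 burnt)
  -> target ignites at step 2
Step 3: cell (4,3)='.' (+4 fires, +3 burnt)
Step 4: cell (4,3)='.' (+4 fires, +4 burnt)
Step 5: cell (4,3)='.' (+4 fires, +4 burnt)
Step 6: cell (4,3)='.' (+1 fires, +4 burnt)
Step 7: cell (4,3)='.' (+1 fires, +1 burnt)
Step 8: cell (4,3)='.' (+0 fires, +1 burnt)
  fire out at step 8

2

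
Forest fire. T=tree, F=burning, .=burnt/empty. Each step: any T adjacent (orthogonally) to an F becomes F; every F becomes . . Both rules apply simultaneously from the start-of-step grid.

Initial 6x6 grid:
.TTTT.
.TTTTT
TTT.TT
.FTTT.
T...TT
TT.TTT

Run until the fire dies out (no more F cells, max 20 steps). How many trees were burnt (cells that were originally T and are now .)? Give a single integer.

Answer: 22

Derivation:
Step 1: +2 fires, +1 burnt (F count now 2)
Step 2: +4 fires, +2 burnt (F count now 4)
Step 3: +3 fires, +4 burnt (F count now 3)
Step 4: +4 fires, +3 burnt (F count now 4)
Step 5: +5 fires, +4 burnt (F count now 5)
Step 6: +4 fires, +5 burnt (F count now 4)
Step 7: +0 fires, +4 burnt (F count now 0)
Fire out after step 7
Initially T: 25, now '.': 33
Total burnt (originally-T cells now '.'): 22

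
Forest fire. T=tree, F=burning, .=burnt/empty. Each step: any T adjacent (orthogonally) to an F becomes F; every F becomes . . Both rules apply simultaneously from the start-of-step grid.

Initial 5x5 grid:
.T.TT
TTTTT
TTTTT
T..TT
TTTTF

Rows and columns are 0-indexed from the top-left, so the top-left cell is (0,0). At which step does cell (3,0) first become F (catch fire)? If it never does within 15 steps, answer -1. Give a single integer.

Step 1: cell (3,0)='T' (+2 fires, +1 burnt)
Step 2: cell (3,0)='T' (+3 fires, +2 burnt)
Step 3: cell (3,0)='T' (+3 fires, +3 burnt)
Step 4: cell (3,0)='T' (+4 fires, +3 burnt)
Step 5: cell (3,0)='F' (+4 fires, +4 burnt)
  -> target ignites at step 5
Step 6: cell (3,0)='.' (+2 fires, +4 burnt)
Step 7: cell (3,0)='.' (+2 fires, +2 burnt)
Step 8: cell (3,0)='.' (+0 fires, +2 burnt)
  fire out at step 8

5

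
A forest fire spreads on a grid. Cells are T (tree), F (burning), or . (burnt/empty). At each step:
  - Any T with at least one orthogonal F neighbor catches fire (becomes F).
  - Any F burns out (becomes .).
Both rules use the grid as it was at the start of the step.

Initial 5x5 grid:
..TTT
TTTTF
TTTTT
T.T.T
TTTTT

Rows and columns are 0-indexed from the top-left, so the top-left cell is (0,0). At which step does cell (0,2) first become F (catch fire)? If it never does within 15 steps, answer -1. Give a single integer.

Step 1: cell (0,2)='T' (+3 fires, +1 burnt)
Step 2: cell (0,2)='T' (+4 fires, +3 burnt)
Step 3: cell (0,2)='F' (+4 fires, +4 burnt)
  -> target ignites at step 3
Step 4: cell (0,2)='.' (+4 fires, +4 burnt)
Step 5: cell (0,2)='.' (+2 fires, +4 burnt)
Step 6: cell (0,2)='.' (+2 fires, +2 burnt)
Step 7: cell (0,2)='.' (+1 fires, +2 burnt)
Step 8: cell (0,2)='.' (+0 fires, +1 burnt)
  fire out at step 8

3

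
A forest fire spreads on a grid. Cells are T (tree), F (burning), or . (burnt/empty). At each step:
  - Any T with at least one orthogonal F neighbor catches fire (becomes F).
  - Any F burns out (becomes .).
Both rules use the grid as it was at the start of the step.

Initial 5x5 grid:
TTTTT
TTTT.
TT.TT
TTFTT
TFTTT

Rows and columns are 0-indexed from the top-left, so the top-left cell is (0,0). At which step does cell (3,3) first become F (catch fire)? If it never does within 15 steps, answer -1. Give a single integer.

Step 1: cell (3,3)='F' (+4 fires, +2 burnt)
  -> target ignites at step 1
Step 2: cell (3,3)='.' (+5 fires, +4 burnt)
Step 3: cell (3,3)='.' (+5 fires, +5 burnt)
Step 4: cell (3,3)='.' (+4 fires, +5 burnt)
Step 5: cell (3,3)='.' (+3 fires, +4 burnt)
Step 6: cell (3,3)='.' (+0 fires, +3 burnt)
  fire out at step 6

1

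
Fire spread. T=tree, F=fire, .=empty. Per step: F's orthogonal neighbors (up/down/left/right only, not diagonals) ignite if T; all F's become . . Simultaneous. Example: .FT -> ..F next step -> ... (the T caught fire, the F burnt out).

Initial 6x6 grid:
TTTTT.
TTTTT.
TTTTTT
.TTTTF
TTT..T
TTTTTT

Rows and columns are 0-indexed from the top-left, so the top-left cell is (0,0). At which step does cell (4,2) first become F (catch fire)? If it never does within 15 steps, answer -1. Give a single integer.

Step 1: cell (4,2)='T' (+3 fires, +1 burnt)
Step 2: cell (4,2)='T' (+3 fires, +3 burnt)
Step 3: cell (4,2)='T' (+4 fires, +3 burnt)
Step 4: cell (4,2)='F' (+6 fires, +4 burnt)
  -> target ignites at step 4
Step 5: cell (4,2)='.' (+5 fires, +6 burnt)
Step 6: cell (4,2)='.' (+5 fires, +5 burnt)
Step 7: cell (4,2)='.' (+3 fires, +5 burnt)
Step 8: cell (4,2)='.' (+1 fires, +3 burnt)
Step 9: cell (4,2)='.' (+0 fires, +1 burnt)
  fire out at step 9

4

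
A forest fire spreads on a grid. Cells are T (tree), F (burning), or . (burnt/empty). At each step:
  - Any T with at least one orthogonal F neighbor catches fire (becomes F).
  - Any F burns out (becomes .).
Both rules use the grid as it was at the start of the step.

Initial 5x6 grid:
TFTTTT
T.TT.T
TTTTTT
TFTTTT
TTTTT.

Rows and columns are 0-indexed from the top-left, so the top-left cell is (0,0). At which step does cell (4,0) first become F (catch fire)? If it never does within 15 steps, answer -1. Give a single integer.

Step 1: cell (4,0)='T' (+6 fires, +2 burnt)
Step 2: cell (4,0)='F' (+8 fires, +6 burnt)
  -> target ignites at step 2
Step 3: cell (4,0)='.' (+5 fires, +8 burnt)
Step 4: cell (4,0)='.' (+4 fires, +5 burnt)
Step 5: cell (4,0)='.' (+2 fires, +4 burnt)
Step 6: cell (4,0)='.' (+0 fires, +2 burnt)
  fire out at step 6

2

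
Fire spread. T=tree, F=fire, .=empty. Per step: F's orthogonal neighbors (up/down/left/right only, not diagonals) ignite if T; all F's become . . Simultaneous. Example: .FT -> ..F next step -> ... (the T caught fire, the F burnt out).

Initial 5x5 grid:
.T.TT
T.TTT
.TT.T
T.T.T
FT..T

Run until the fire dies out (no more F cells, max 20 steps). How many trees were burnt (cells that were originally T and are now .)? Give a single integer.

Answer: 2

Derivation:
Step 1: +2 fires, +1 burnt (F count now 2)
Step 2: +0 fires, +2 burnt (F count now 0)
Fire out after step 2
Initially T: 15, now '.': 12
Total burnt (originally-T cells now '.'): 2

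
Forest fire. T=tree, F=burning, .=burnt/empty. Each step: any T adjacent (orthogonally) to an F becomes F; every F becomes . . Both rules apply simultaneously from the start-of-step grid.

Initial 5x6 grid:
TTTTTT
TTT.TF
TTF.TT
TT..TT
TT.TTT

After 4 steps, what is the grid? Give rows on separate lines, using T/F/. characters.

Step 1: 5 trees catch fire, 2 burn out
  TTTTTF
  TTF.F.
  TF..TF
  TT..TT
  TT.TTT
Step 2: 7 trees catch fire, 5 burn out
  TTFTF.
  TF....
  F...F.
  TF..TF
  TT.TTT
Step 3: 7 trees catch fire, 7 burn out
  TF.F..
  F.....
  ......
  F...F.
  TF.TTF
Step 4: 3 trees catch fire, 7 burn out
  F.....
  ......
  ......
  ......
  F..TF.

F.....
......
......
......
F..TF.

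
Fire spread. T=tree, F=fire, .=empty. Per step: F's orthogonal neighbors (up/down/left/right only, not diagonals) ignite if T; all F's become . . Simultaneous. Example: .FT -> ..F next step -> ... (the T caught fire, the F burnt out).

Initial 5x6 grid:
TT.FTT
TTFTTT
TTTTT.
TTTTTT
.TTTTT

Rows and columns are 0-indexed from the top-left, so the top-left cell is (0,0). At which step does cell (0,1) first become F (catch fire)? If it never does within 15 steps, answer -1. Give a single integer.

Step 1: cell (0,1)='T' (+4 fires, +2 burnt)
Step 2: cell (0,1)='F' (+7 fires, +4 burnt)
  -> target ignites at step 2
Step 3: cell (0,1)='.' (+7 fires, +7 burnt)
Step 4: cell (0,1)='.' (+4 fires, +7 burnt)
Step 5: cell (0,1)='.' (+2 fires, +4 burnt)
Step 6: cell (0,1)='.' (+1 fires, +2 burnt)
Step 7: cell (0,1)='.' (+0 fires, +1 burnt)
  fire out at step 7

2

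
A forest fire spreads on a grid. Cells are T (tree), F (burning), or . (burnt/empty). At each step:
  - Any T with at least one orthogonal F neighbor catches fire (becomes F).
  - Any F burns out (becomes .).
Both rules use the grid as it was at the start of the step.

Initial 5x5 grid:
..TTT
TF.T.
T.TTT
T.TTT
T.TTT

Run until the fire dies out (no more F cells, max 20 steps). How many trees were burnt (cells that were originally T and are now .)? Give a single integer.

Answer: 4

Derivation:
Step 1: +1 fires, +1 burnt (F count now 1)
Step 2: +1 fires, +1 burnt (F count now 1)
Step 3: +1 fires, +1 burnt (F count now 1)
Step 4: +1 fires, +1 burnt (F count now 1)
Step 5: +0 fires, +1 burnt (F count now 0)
Fire out after step 5
Initially T: 17, now '.': 12
Total burnt (originally-T cells now '.'): 4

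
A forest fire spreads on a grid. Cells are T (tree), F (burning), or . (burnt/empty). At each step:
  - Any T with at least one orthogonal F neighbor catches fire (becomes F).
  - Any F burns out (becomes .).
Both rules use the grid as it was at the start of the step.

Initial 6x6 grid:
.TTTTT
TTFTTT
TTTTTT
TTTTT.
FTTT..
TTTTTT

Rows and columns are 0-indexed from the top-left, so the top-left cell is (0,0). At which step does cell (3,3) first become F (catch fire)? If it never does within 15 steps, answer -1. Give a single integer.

Step 1: cell (3,3)='T' (+7 fires, +2 burnt)
Step 2: cell (3,3)='T' (+11 fires, +7 burnt)
Step 3: cell (3,3)='F' (+6 fires, +11 burnt)
  -> target ignites at step 3
Step 4: cell (3,3)='.' (+4 fires, +6 burnt)
Step 5: cell (3,3)='.' (+1 fires, +4 burnt)
Step 6: cell (3,3)='.' (+1 fires, +1 burnt)
Step 7: cell (3,3)='.' (+0 fires, +1 burnt)
  fire out at step 7

3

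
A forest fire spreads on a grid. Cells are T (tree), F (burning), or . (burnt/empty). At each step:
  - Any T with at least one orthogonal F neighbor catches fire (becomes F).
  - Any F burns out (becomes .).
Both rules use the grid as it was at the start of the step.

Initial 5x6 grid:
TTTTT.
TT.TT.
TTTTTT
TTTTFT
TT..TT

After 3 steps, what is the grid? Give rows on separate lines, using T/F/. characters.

Step 1: 4 trees catch fire, 1 burn out
  TTTTT.
  TT.TT.
  TTTTFT
  TTTF.F
  TT..FT
Step 2: 5 trees catch fire, 4 burn out
  TTTTT.
  TT.TF.
  TTTF.F
  TTF...
  TT...F
Step 3: 4 trees catch fire, 5 burn out
  TTTTF.
  TT.F..
  TTF...
  TF....
  TT....

TTTTF.
TT.F..
TTF...
TF....
TT....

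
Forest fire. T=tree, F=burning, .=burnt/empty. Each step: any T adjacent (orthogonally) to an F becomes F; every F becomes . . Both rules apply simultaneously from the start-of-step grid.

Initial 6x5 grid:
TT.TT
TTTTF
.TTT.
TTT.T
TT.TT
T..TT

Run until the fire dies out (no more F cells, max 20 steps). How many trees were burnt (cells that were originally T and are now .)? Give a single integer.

Answer: 17

Derivation:
Step 1: +2 fires, +1 burnt (F count now 2)
Step 2: +3 fires, +2 burnt (F count now 3)
Step 3: +2 fires, +3 burnt (F count now 2)
Step 4: +4 fires, +2 burnt (F count now 4)
Step 5: +2 fires, +4 burnt (F count now 2)
Step 6: +2 fires, +2 burnt (F count now 2)
Step 7: +1 fires, +2 burnt (F count now 1)
Step 8: +1 fires, +1 burnt (F count now 1)
Step 9: +0 fires, +1 burnt (F count now 0)
Fire out after step 9
Initially T: 22, now '.': 25
Total burnt (originally-T cells now '.'): 17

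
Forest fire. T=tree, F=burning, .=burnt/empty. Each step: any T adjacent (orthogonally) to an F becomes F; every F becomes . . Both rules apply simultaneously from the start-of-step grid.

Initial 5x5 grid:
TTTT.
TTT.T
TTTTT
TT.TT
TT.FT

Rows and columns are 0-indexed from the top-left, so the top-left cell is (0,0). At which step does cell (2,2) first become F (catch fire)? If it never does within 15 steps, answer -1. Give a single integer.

Step 1: cell (2,2)='T' (+2 fires, +1 burnt)
Step 2: cell (2,2)='T' (+2 fires, +2 burnt)
Step 3: cell (2,2)='F' (+2 fires, +2 burnt)
  -> target ignites at step 3
Step 4: cell (2,2)='.' (+3 fires, +2 burnt)
Step 5: cell (2,2)='.' (+4 fires, +3 burnt)
Step 6: cell (2,2)='.' (+5 fires, +4 burnt)
Step 7: cell (2,2)='.' (+2 fires, +5 burnt)
Step 8: cell (2,2)='.' (+0 fires, +2 burnt)
  fire out at step 8

3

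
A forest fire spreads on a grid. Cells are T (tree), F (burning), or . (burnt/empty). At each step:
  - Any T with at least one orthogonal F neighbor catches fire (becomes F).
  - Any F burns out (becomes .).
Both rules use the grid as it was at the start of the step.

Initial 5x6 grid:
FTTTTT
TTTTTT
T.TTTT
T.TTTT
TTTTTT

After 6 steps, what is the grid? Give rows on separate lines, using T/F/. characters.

Step 1: 2 trees catch fire, 1 burn out
  .FTTTT
  FTTTTT
  T.TTTT
  T.TTTT
  TTTTTT
Step 2: 3 trees catch fire, 2 burn out
  ..FTTT
  .FTTTT
  F.TTTT
  T.TTTT
  TTTTTT
Step 3: 3 trees catch fire, 3 burn out
  ...FTT
  ..FTTT
  ..TTTT
  F.TTTT
  TTTTTT
Step 4: 4 trees catch fire, 3 burn out
  ....FT
  ...FTT
  ..FTTT
  ..TTTT
  FTTTTT
Step 5: 5 trees catch fire, 4 burn out
  .....F
  ....FT
  ...FTT
  ..FTTT
  .FTTTT
Step 6: 4 trees catch fire, 5 burn out
  ......
  .....F
  ....FT
  ...FTT
  ..FTTT

......
.....F
....FT
...FTT
..FTTT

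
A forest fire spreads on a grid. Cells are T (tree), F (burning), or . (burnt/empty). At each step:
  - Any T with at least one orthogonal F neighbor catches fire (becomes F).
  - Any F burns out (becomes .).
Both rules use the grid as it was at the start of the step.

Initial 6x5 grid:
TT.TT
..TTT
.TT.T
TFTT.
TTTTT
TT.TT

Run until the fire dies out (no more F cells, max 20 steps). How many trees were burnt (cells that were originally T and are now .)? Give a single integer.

Answer: 20

Derivation:
Step 1: +4 fires, +1 burnt (F count now 4)
Step 2: +5 fires, +4 burnt (F count now 5)
Step 3: +3 fires, +5 burnt (F count now 3)
Step 4: +3 fires, +3 burnt (F count now 3)
Step 5: +3 fires, +3 burnt (F count now 3)
Step 6: +2 fires, +3 burnt (F count now 2)
Step 7: +0 fires, +2 burnt (F count now 0)
Fire out after step 7
Initially T: 22, now '.': 28
Total burnt (originally-T cells now '.'): 20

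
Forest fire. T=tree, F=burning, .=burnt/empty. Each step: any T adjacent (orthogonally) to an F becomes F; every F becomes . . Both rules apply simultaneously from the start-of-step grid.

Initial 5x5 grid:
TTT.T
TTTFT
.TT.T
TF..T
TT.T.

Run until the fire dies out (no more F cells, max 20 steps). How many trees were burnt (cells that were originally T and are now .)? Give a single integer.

Answer: 15

Derivation:
Step 1: +5 fires, +2 burnt (F count now 5)
Step 2: +6 fires, +5 burnt (F count now 6)
Step 3: +3 fires, +6 burnt (F count now 3)
Step 4: +1 fires, +3 burnt (F count now 1)
Step 5: +0 fires, +1 burnt (F count now 0)
Fire out after step 5
Initially T: 16, now '.': 24
Total burnt (originally-T cells now '.'): 15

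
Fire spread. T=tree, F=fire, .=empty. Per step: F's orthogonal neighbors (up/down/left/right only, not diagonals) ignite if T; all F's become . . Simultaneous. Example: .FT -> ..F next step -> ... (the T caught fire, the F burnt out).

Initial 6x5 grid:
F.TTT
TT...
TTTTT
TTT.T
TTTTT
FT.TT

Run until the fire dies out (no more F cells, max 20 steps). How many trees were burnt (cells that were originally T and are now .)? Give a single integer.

Answer: 19

Derivation:
Step 1: +3 fires, +2 burnt (F count now 3)
Step 2: +4 fires, +3 burnt (F count now 4)
Step 3: +3 fires, +4 burnt (F count now 3)
Step 4: +3 fires, +3 burnt (F count now 3)
Step 5: +3 fires, +3 burnt (F count now 3)
Step 6: +3 fires, +3 burnt (F count now 3)
Step 7: +0 fires, +3 burnt (F count now 0)
Fire out after step 7
Initially T: 22, now '.': 27
Total burnt (originally-T cells now '.'): 19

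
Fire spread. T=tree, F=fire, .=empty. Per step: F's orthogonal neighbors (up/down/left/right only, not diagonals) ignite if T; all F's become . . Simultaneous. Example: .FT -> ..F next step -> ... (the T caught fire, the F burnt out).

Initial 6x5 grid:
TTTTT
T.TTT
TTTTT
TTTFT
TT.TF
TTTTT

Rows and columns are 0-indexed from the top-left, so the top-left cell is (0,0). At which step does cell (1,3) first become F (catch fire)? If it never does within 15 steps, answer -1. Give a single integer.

Step 1: cell (1,3)='T' (+5 fires, +2 burnt)
Step 2: cell (1,3)='F' (+5 fires, +5 burnt)
  -> target ignites at step 2
Step 3: cell (1,3)='.' (+7 fires, +5 burnt)
Step 4: cell (1,3)='.' (+5 fires, +7 burnt)
Step 5: cell (1,3)='.' (+3 fires, +5 burnt)
Step 6: cell (1,3)='.' (+1 fires, +3 burnt)
Step 7: cell (1,3)='.' (+0 fires, +1 burnt)
  fire out at step 7

2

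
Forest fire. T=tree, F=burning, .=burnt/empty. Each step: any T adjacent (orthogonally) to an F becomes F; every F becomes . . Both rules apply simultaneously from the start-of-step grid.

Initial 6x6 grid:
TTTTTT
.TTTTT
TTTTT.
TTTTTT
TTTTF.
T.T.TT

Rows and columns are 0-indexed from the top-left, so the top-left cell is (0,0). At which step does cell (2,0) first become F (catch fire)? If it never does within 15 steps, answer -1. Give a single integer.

Step 1: cell (2,0)='T' (+3 fires, +1 burnt)
Step 2: cell (2,0)='T' (+5 fires, +3 burnt)
Step 3: cell (2,0)='T' (+5 fires, +5 burnt)
Step 4: cell (2,0)='T' (+6 fires, +5 burnt)
Step 5: cell (2,0)='T' (+6 fires, +6 burnt)
Step 6: cell (2,0)='F' (+3 fires, +6 burnt)
  -> target ignites at step 6
Step 7: cell (2,0)='.' (+1 fires, +3 burnt)
Step 8: cell (2,0)='.' (+1 fires, +1 burnt)
Step 9: cell (2,0)='.' (+0 fires, +1 burnt)
  fire out at step 9

6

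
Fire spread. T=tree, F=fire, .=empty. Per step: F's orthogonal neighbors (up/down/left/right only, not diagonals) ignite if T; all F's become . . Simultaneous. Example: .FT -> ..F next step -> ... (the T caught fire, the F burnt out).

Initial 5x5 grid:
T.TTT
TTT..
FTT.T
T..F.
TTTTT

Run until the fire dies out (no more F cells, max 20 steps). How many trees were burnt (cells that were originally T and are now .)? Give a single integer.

Answer: 15

Derivation:
Step 1: +4 fires, +2 burnt (F count now 4)
Step 2: +6 fires, +4 burnt (F count now 6)
Step 3: +2 fires, +6 burnt (F count now 2)
Step 4: +1 fires, +2 burnt (F count now 1)
Step 5: +1 fires, +1 burnt (F count now 1)
Step 6: +1 fires, +1 burnt (F count now 1)
Step 7: +0 fires, +1 burnt (F count now 0)
Fire out after step 7
Initially T: 16, now '.': 24
Total burnt (originally-T cells now '.'): 15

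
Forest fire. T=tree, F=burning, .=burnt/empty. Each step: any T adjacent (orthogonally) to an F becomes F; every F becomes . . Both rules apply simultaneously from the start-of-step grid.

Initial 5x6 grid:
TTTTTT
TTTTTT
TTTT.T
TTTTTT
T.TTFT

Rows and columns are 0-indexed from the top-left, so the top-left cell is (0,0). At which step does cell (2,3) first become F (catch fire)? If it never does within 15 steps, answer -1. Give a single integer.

Step 1: cell (2,3)='T' (+3 fires, +1 burnt)
Step 2: cell (2,3)='T' (+3 fires, +3 burnt)
Step 3: cell (2,3)='F' (+3 fires, +3 burnt)
  -> target ignites at step 3
Step 4: cell (2,3)='.' (+4 fires, +3 burnt)
Step 5: cell (2,3)='.' (+6 fires, +4 burnt)
Step 6: cell (2,3)='.' (+5 fires, +6 burnt)
Step 7: cell (2,3)='.' (+2 fires, +5 burnt)
Step 8: cell (2,3)='.' (+1 fires, +2 burnt)
Step 9: cell (2,3)='.' (+0 fires, +1 burnt)
  fire out at step 9

3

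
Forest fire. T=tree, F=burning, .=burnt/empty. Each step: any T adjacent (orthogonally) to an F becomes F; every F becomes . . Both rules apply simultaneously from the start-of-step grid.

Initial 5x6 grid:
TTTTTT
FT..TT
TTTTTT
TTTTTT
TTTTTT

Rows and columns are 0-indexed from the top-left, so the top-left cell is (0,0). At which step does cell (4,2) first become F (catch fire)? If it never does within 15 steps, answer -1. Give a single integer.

Step 1: cell (4,2)='T' (+3 fires, +1 burnt)
Step 2: cell (4,2)='T' (+3 fires, +3 burnt)
Step 3: cell (4,2)='T' (+4 fires, +3 burnt)
Step 4: cell (4,2)='T' (+4 fires, +4 burnt)
Step 5: cell (4,2)='F' (+4 fires, +4 burnt)
  -> target ignites at step 5
Step 6: cell (4,2)='.' (+5 fires, +4 burnt)
Step 7: cell (4,2)='.' (+3 fires, +5 burnt)
Step 8: cell (4,2)='.' (+1 fires, +3 burnt)
Step 9: cell (4,2)='.' (+0 fires, +1 burnt)
  fire out at step 9

5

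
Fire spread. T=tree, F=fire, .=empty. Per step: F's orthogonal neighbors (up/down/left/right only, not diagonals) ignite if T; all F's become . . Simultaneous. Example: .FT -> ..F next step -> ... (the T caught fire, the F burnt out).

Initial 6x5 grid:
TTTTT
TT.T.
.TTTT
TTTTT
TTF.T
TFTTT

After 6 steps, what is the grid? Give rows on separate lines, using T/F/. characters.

Step 1: 4 trees catch fire, 2 burn out
  TTTTT
  TT.T.
  .TTTT
  TTFTT
  TF..T
  F.FTT
Step 2: 5 trees catch fire, 4 burn out
  TTTTT
  TT.T.
  .TFTT
  TF.FT
  F...T
  ...FT
Step 3: 5 trees catch fire, 5 burn out
  TTTTT
  TT.T.
  .F.FT
  F...F
  ....T
  ....F
Step 4: 4 trees catch fire, 5 burn out
  TTTTT
  TF.F.
  ....F
  .....
  ....F
  .....
Step 5: 3 trees catch fire, 4 burn out
  TFTFT
  F....
  .....
  .....
  .....
  .....
Step 6: 3 trees catch fire, 3 burn out
  F.F.F
  .....
  .....
  .....
  .....
  .....

F.F.F
.....
.....
.....
.....
.....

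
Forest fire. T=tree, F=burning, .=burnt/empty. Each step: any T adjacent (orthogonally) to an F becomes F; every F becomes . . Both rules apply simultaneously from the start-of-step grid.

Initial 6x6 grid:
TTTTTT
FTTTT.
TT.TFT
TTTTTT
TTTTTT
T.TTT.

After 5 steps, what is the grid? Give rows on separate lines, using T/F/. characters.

Step 1: 7 trees catch fire, 2 burn out
  FTTTTT
  .FTTF.
  FT.F.F
  TTTTFT
  TTTTTT
  T.TTT.
Step 2: 9 trees catch fire, 7 burn out
  .FTTFT
  ..FF..
  .F....
  FTTF.F
  TTTTFT
  T.TTT.
Step 3: 9 trees catch fire, 9 burn out
  ..FF.F
  ......
  ......
  .FF...
  FTTF.F
  T.TTF.
Step 4: 4 trees catch fire, 9 burn out
  ......
  ......
  ......
  ......
  .FF...
  F.TF..
Step 5: 1 trees catch fire, 4 burn out
  ......
  ......
  ......
  ......
  ......
  ..F...

......
......
......
......
......
..F...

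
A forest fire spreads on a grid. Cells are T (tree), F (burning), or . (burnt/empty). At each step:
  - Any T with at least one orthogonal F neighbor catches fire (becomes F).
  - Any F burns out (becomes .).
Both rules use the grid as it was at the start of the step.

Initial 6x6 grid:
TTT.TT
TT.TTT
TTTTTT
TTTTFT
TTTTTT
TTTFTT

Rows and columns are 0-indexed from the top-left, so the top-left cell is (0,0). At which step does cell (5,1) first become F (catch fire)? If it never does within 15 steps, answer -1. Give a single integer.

Step 1: cell (5,1)='T' (+7 fires, +2 burnt)
Step 2: cell (5,1)='F' (+8 fires, +7 burnt)
  -> target ignites at step 2
Step 3: cell (5,1)='.' (+7 fires, +8 burnt)
Step 4: cell (5,1)='.' (+4 fires, +7 burnt)
Step 5: cell (5,1)='.' (+2 fires, +4 burnt)
Step 6: cell (5,1)='.' (+2 fires, +2 burnt)
Step 7: cell (5,1)='.' (+2 fires, +2 burnt)
Step 8: cell (5,1)='.' (+0 fires, +2 burnt)
  fire out at step 8

2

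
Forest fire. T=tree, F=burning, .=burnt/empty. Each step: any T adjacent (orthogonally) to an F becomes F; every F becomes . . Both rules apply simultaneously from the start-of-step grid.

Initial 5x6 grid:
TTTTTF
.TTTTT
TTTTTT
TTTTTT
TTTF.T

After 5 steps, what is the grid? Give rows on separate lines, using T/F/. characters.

Step 1: 4 trees catch fire, 2 burn out
  TTTTF.
  .TTTTF
  TTTTTT
  TTTFTT
  TTF..T
Step 2: 7 trees catch fire, 4 burn out
  TTTF..
  .TTTF.
  TTTFTF
  TTF.FT
  TF...T
Step 3: 7 trees catch fire, 7 burn out
  TTF...
  .TTF..
  TTF.F.
  TF...F
  F....T
Step 4: 5 trees catch fire, 7 burn out
  TF....
  .TF...
  TF....
  F.....
  .....F
Step 5: 3 trees catch fire, 5 burn out
  F.....
  .F....
  F.....
  ......
  ......

F.....
.F....
F.....
......
......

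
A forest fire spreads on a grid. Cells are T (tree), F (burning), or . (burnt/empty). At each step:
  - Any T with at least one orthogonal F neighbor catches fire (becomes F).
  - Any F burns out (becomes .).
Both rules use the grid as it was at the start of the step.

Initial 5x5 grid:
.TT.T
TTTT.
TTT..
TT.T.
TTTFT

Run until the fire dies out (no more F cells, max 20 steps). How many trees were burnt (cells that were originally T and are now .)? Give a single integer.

Answer: 16

Derivation:
Step 1: +3 fires, +1 burnt (F count now 3)
Step 2: +1 fires, +3 burnt (F count now 1)
Step 3: +2 fires, +1 burnt (F count now 2)
Step 4: +2 fires, +2 burnt (F count now 2)
Step 5: +3 fires, +2 burnt (F count now 3)
Step 6: +3 fires, +3 burnt (F count now 3)
Step 7: +2 fires, +3 burnt (F count now 2)
Step 8: +0 fires, +2 burnt (F count now 0)
Fire out after step 8
Initially T: 17, now '.': 24
Total burnt (originally-T cells now '.'): 16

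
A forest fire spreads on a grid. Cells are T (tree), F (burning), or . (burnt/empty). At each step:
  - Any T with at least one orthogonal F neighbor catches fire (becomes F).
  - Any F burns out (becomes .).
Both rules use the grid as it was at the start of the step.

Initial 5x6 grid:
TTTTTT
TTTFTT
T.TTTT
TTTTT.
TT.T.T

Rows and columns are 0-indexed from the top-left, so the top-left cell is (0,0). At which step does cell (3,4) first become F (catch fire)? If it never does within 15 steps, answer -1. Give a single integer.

Step 1: cell (3,4)='T' (+4 fires, +1 burnt)
Step 2: cell (3,4)='T' (+7 fires, +4 burnt)
Step 3: cell (3,4)='F' (+7 fires, +7 burnt)
  -> target ignites at step 3
Step 4: cell (3,4)='.' (+3 fires, +7 burnt)
Step 5: cell (3,4)='.' (+2 fires, +3 burnt)
Step 6: cell (3,4)='.' (+1 fires, +2 burnt)
Step 7: cell (3,4)='.' (+0 fires, +1 burnt)
  fire out at step 7

3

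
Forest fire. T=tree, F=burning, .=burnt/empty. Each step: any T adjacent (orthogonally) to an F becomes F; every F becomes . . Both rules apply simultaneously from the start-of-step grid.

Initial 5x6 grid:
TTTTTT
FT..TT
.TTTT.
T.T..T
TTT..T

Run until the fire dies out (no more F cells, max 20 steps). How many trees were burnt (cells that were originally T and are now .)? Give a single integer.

Step 1: +2 fires, +1 burnt (F count now 2)
Step 2: +2 fires, +2 burnt (F count now 2)
Step 3: +2 fires, +2 burnt (F count now 2)
Step 4: +3 fires, +2 burnt (F count now 3)
Step 5: +3 fires, +3 burnt (F count now 3)
Step 6: +3 fires, +3 burnt (F count now 3)
Step 7: +2 fires, +3 burnt (F count now 2)
Step 8: +1 fires, +2 burnt (F count now 1)
Step 9: +0 fires, +1 burnt (F count now 0)
Fire out after step 9
Initially T: 20, now '.': 28
Total burnt (originally-T cells now '.'): 18

Answer: 18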